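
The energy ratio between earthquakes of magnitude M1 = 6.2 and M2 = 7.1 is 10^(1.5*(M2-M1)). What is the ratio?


M2 - M1 = 7.1 - 6.2 = 0.9
1.5 * 0.9 = 1.35
ratio = 10^1.35 = 22.39

22.39


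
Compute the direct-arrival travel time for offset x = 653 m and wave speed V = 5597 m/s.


t = x / V
= 653 / 5597
= 0.1167 s

0.1167


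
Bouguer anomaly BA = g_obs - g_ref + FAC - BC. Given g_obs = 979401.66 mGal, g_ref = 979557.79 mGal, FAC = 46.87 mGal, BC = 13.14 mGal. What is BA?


BA = g_obs - g_ref + FAC - BC
= 979401.66 - 979557.79 + 46.87 - 13.14
= -122.4 mGal

-122.4


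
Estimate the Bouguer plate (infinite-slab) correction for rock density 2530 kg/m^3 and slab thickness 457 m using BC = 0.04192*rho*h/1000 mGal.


BC = 0.04192 * rho * h / 1000
= 0.04192 * 2530 * 457 / 1000
= 48.4683 mGal

48.4683


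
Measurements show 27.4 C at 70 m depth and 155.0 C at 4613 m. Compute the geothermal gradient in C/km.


dT = 155.0 - 27.4 = 127.6 C
dz = 4613 - 70 = 4543 m
gradient = dT/dz * 1000 = 127.6/4543 * 1000 = 28.0872 C/km

28.0872


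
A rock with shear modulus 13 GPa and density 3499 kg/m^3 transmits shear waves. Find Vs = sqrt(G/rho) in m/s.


Convert G to Pa: G = 13e9 Pa
Compute G/rho = 13e9 / 3499 = 3715347.2421
Vs = sqrt(3715347.2421) = 1927.52 m/s

1927.52


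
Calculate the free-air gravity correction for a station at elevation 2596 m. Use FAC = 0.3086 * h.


FAC = 0.3086 * h
= 0.3086 * 2596
= 801.1256 mGal

801.1256


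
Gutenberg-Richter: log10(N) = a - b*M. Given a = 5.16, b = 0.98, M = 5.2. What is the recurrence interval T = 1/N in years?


log10(N) = 5.16 - 0.98*5.2 = 0.064
N = 10^0.064 = 1.158777
T = 1/N = 1/1.158777 = 0.863 years

0.863


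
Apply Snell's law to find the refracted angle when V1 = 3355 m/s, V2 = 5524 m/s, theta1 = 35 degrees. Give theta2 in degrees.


sin(theta1) = sin(35 deg) = 0.573576
sin(theta2) = V2/V1 * sin(theta1) = 5524/3355 * 0.573576 = 0.944392
theta2 = arcsin(0.944392) = 70.8028 degrees

70.8028


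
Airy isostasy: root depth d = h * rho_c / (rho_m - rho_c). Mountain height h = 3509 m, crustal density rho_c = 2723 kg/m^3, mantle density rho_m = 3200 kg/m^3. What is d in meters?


rho_m - rho_c = 3200 - 2723 = 477
d = 3509 * 2723 / 477
= 9555007 / 477
= 20031.46 m

20031.46


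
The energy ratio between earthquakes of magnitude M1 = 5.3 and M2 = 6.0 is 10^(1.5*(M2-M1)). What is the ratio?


M2 - M1 = 6.0 - 5.3 = 0.7
1.5 * 0.7 = 1.05
ratio = 10^1.05 = 11.22

11.22


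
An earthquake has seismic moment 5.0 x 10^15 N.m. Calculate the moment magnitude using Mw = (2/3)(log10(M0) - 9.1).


log10(M0) = log10(5.0 x 10^15) = 15.699
Mw = 2/3 * (15.699 - 9.1)
= 2/3 * 6.599
= 4.4

4.4


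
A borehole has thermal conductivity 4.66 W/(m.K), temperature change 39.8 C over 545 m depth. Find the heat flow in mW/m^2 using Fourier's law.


q = k * dT / dz * 1000
= 4.66 * 39.8 / 545 * 1000
= 0.340308 * 1000
= 340.3083 mW/m^2

340.3083


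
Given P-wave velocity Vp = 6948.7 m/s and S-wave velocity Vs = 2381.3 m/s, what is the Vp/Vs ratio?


Vp/Vs = 6948.7 / 2381.3
= 2.918

2.918


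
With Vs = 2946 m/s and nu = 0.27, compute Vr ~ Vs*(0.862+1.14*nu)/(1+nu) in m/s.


Numerator factor = 0.862 + 1.14*0.27 = 1.1698
Denominator = 1 + 0.27 = 1.27
Vr = 2946 * 1.1698 / 1.27 = 2713.57 m/s

2713.57


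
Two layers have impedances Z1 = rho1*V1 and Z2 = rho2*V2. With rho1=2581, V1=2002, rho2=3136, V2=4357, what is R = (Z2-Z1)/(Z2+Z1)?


Z1 = 2581 * 2002 = 5167162
Z2 = 3136 * 4357 = 13663552
R = (13663552 - 5167162) / (13663552 + 5167162) = 8496390 / 18830714 = 0.4512

0.4512


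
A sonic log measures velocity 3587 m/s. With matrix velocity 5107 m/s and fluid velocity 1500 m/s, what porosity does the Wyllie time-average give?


1/V - 1/Vm = 1/3587 - 1/5107 = 8.297e-05
1/Vf - 1/Vm = 1/1500 - 1/5107 = 0.00047086
phi = 8.297e-05 / 0.00047086 = 0.1762

0.1762


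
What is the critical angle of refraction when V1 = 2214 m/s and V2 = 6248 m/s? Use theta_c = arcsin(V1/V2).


V1/V2 = 2214/6248 = 0.354353
theta_c = arcsin(0.354353) = 20.7538 degrees

20.7538


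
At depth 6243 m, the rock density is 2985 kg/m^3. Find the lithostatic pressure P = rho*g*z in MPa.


P = rho * g * z / 1e6
= 2985 * 9.81 * 6243 / 1e6
= 182812832.55 / 1e6
= 182.8128 MPa

182.8128


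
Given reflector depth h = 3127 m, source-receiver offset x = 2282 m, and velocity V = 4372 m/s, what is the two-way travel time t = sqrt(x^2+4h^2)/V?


x^2 + 4h^2 = 2282^2 + 4*3127^2 = 5207524 + 39112516 = 44320040
sqrt(44320040) = 6657.3298
t = 6657.3298 / 4372 = 1.5227 s

1.5227


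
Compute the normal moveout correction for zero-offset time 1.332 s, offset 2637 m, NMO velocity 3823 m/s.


x/Vnmo = 2637/3823 = 0.689772
(x/Vnmo)^2 = 0.475786
t0^2 = 1.774224
sqrt(1.774224 + 0.475786) = 1.500003
dt = 1.500003 - 1.332 = 0.168003

0.168003


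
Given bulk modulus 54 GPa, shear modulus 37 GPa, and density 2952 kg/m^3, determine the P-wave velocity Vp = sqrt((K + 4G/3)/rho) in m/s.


First compute the effective modulus:
K + 4G/3 = 54e9 + 4*37e9/3 = 103333333333.33 Pa
Then divide by density:
103333333333.33 / 2952 = 35004516.7118 Pa/(kg/m^3)
Take the square root:
Vp = sqrt(35004516.7118) = 5916.46 m/s

5916.46


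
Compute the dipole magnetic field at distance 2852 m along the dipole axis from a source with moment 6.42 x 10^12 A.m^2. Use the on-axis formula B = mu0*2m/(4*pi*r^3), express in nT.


m = 6.42 x 10^12 = 6420000000000 A.m^2
2m = 12840000000000 A.m^2
r^3 = 2852^3 = 23197894208
B = (4pi*10^-7) * 12840000000000 / (4*pi * 23197894208) * 1e9
= 16135219.868837 / 291513336090.42 * 1e9
= 55349.8515 nT

55349.8515


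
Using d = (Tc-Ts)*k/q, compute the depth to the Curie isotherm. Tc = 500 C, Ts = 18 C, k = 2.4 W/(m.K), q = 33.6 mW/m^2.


T_Curie - T_surf = 500 - 18 = 482 C
Convert q to W/m^2: 33.6 mW/m^2 = 0.0336 W/m^2
d = 482 * 2.4 / 0.0336 = 34428.57 m

34428.57


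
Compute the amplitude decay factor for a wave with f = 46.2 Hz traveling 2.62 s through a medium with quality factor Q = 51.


pi*f*t/Q = pi*46.2*2.62/51 = 7.456293
A/A0 = exp(-7.456293) = 0.000578

5.780000e-04


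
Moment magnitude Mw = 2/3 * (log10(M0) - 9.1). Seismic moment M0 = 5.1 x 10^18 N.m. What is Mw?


log10(M0) = log10(5.1 x 10^18) = 18.7076
Mw = 2/3 * (18.7076 - 9.1)
= 2/3 * 9.6076
= 6.41

6.41


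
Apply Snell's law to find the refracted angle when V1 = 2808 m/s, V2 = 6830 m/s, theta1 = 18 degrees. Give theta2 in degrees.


sin(theta1) = sin(18 deg) = 0.309017
sin(theta2) = V2/V1 * sin(theta1) = 6830/2808 * 0.309017 = 0.751633
theta2 = arcsin(0.751633) = 48.7321 degrees

48.7321


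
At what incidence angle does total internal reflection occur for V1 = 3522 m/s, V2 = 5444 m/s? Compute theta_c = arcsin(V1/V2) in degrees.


V1/V2 = 3522/5444 = 0.646951
theta_c = arcsin(0.646951) = 40.3121 degrees

40.3121


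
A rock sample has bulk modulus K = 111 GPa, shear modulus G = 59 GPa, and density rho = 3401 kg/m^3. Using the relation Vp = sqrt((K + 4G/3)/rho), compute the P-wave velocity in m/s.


First compute the effective modulus:
K + 4G/3 = 111e9 + 4*59e9/3 = 189666666666.67 Pa
Then divide by density:
189666666666.67 / 3401 = 55767911.3986 Pa/(kg/m^3)
Take the square root:
Vp = sqrt(55767911.3986) = 7467.79 m/s

7467.79


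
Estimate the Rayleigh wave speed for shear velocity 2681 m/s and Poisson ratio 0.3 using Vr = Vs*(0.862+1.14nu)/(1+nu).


Numerator factor = 0.862 + 1.14*0.3 = 1.204
Denominator = 1 + 0.3 = 1.3
Vr = 2681 * 1.204 / 1.3 = 2483.02 m/s

2483.02


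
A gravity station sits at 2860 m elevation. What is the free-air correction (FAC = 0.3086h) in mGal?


FAC = 0.3086 * h
= 0.3086 * 2860
= 882.596 mGal

882.596


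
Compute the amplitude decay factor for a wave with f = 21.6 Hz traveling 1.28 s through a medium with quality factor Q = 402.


pi*f*t/Q = pi*21.6*1.28/402 = 0.216067
A/A0 = exp(-0.216067) = 0.805682

0.805682


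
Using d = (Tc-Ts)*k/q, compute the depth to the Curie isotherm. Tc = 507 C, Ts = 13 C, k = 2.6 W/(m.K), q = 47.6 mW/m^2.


T_Curie - T_surf = 507 - 13 = 494 C
Convert q to W/m^2: 47.6 mW/m^2 = 0.0476 W/m^2
d = 494 * 2.6 / 0.0476 = 26983.19 m

26983.19


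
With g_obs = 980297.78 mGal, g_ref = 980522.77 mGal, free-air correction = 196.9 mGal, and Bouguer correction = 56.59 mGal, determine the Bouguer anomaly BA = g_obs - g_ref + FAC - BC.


BA = g_obs - g_ref + FAC - BC
= 980297.78 - 980522.77 + 196.9 - 56.59
= -84.68 mGal

-84.68


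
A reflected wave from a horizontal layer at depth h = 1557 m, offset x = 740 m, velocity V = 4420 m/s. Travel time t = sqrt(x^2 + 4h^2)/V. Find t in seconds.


x^2 + 4h^2 = 740^2 + 4*1557^2 = 547600 + 9696996 = 10244596
sqrt(10244596) = 3200.718
t = 3200.718 / 4420 = 0.7241 s

0.7241


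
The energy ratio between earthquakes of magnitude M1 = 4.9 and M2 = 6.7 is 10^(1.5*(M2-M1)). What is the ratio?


M2 - M1 = 6.7 - 4.9 = 1.8
1.5 * 1.8 = 2.7
ratio = 10^2.7 = 501.19

501.19


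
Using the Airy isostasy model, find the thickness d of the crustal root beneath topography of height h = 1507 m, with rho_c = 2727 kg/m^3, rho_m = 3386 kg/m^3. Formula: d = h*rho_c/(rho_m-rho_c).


rho_m - rho_c = 3386 - 2727 = 659
d = 1507 * 2727 / 659
= 4109589 / 659
= 6236.1 m

6236.1


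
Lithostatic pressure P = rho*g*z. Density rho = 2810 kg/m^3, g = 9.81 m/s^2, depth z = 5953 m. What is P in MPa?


P = rho * g * z / 1e6
= 2810 * 9.81 * 5953 / 1e6
= 164100993.3 / 1e6
= 164.101 MPa

164.101


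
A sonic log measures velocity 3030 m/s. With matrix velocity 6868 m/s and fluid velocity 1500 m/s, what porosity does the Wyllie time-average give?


1/V - 1/Vm = 1/3030 - 1/6868 = 0.00018443
1/Vf - 1/Vm = 1/1500 - 1/6868 = 0.00052106
phi = 0.00018443 / 0.00052106 = 0.3539

0.3539


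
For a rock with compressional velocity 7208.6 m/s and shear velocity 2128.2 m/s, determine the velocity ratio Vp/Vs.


Vp/Vs = 7208.6 / 2128.2
= 3.3872

3.3872


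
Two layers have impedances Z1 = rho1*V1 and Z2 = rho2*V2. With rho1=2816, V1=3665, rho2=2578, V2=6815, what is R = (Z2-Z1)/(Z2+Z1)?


Z1 = 2816 * 3665 = 10320640
Z2 = 2578 * 6815 = 17569070
R = (17569070 - 10320640) / (17569070 + 10320640) = 7248430 / 27889710 = 0.2599

0.2599


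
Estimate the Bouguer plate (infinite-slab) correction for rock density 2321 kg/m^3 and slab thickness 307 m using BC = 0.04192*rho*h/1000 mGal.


BC = 0.04192 * rho * h / 1000
= 0.04192 * 2321 * 307 / 1000
= 29.87 mGal

29.87


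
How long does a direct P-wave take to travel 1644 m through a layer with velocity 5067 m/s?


t = x / V
= 1644 / 5067
= 0.3245 s

0.3245


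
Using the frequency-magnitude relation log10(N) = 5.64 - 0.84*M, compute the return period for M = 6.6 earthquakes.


log10(N) = 5.64 - 0.84*6.6 = 0.096
N = 10^0.096 = 1.247384
T = 1/N = 1/1.247384 = 0.8017 years

0.8017


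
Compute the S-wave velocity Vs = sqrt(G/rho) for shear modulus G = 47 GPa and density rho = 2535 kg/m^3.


Convert G to Pa: G = 47e9 Pa
Compute G/rho = 47e9 / 2535 = 18540433.925
Vs = sqrt(18540433.925) = 4305.86 m/s

4305.86


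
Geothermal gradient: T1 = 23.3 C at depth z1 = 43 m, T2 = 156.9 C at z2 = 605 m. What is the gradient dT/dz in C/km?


dT = 156.9 - 23.3 = 133.6 C
dz = 605 - 43 = 562 m
gradient = dT/dz * 1000 = 133.6/562 * 1000 = 237.7224 C/km

237.7224


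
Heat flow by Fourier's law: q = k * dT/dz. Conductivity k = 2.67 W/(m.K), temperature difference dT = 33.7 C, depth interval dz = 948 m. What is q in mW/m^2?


q = k * dT / dz * 1000
= 2.67 * 33.7 / 948 * 1000
= 0.094915 * 1000
= 94.9146 mW/m^2

94.9146


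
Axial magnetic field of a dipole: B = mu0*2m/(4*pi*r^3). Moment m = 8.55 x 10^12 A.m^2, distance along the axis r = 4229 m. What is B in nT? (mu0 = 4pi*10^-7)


m = 8.55 x 10^12 = 8550000000000 A.m^2
2m = 17100000000000 A.m^2
r^3 = 4229^3 = 75633300989
B = (4pi*10^-7) * 17100000000000 / (4*pi * 75633300989) * 1e9
= 21488493.750554 / 950436091015.15 * 1e9
= 22609.0886 nT

22609.0886


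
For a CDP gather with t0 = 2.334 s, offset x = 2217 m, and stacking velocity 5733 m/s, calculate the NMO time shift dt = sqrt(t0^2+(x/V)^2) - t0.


x/Vnmo = 2217/5733 = 0.386709
(x/Vnmo)^2 = 0.149543
t0^2 = 5.447556
sqrt(5.447556 + 0.149543) = 2.365819
dt = 2.365819 - 2.334 = 0.031819

0.031819


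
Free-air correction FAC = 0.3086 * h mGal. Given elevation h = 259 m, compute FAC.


FAC = 0.3086 * h
= 0.3086 * 259
= 79.9274 mGal

79.9274


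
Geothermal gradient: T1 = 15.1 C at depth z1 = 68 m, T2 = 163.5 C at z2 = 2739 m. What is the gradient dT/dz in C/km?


dT = 163.5 - 15.1 = 148.4 C
dz = 2739 - 68 = 2671 m
gradient = dT/dz * 1000 = 148.4/2671 * 1000 = 55.5597 C/km

55.5597


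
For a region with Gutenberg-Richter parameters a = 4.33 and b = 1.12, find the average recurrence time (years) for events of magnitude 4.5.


log10(N) = 4.33 - 1.12*4.5 = -0.71
N = 10^-0.71 = 0.194984
T = 1/N = 1/0.194984 = 5.1286 years

5.1286


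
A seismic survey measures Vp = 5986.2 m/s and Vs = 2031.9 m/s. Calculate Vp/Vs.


Vp/Vs = 5986.2 / 2031.9
= 2.9461

2.9461


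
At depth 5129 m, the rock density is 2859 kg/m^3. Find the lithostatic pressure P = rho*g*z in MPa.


P = rho * g * z / 1e6
= 2859 * 9.81 * 5129 / 1e6
= 143851985.91 / 1e6
= 143.852 MPa

143.852


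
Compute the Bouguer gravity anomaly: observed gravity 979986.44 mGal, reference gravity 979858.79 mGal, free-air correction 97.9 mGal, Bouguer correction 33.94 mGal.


BA = g_obs - g_ref + FAC - BC
= 979986.44 - 979858.79 + 97.9 - 33.94
= 191.61 mGal

191.61


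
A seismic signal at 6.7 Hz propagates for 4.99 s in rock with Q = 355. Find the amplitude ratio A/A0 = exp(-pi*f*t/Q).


pi*f*t/Q = pi*6.7*4.99/355 = 0.295867
A/A0 = exp(-0.295867) = 0.743886

0.743886


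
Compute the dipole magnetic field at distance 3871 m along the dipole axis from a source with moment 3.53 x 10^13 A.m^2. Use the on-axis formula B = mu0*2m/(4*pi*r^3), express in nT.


m = 3.53 x 10^13 = 35300000000000 A.m^2
2m = 70600000000000 A.m^2
r^3 = 3871^3 = 58005545311
B = (4pi*10^-7) * 70600000000000 / (4*pi * 58005545311) * 1e9
= 88718576.537376 / 728919180066.03 * 1e9
= 121712.5011 nT

121712.5011


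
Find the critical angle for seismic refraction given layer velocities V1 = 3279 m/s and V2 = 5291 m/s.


V1/V2 = 3279/5291 = 0.619732
theta_c = arcsin(0.619732) = 38.2965 degrees

38.2965


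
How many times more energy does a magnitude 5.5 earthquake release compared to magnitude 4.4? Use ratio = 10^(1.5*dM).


M2 - M1 = 5.5 - 4.4 = 1.1
1.5 * 1.1 = 1.65
ratio = 10^1.65 = 44.67

44.67


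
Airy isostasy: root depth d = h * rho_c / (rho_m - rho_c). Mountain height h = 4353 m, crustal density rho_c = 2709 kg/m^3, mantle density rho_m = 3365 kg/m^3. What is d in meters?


rho_m - rho_c = 3365 - 2709 = 656
d = 4353 * 2709 / 656
= 11792277 / 656
= 17976.03 m

17976.03


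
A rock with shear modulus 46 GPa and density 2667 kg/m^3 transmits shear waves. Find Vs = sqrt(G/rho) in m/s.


Convert G to Pa: G = 46e9 Pa
Compute G/rho = 46e9 / 2667 = 17247844.0195
Vs = sqrt(17247844.0195) = 4153.05 m/s

4153.05


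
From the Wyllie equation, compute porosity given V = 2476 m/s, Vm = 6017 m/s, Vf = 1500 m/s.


1/V - 1/Vm = 1/2476 - 1/6017 = 0.00023768
1/Vf - 1/Vm = 1/1500 - 1/6017 = 0.00050047
phi = 0.00023768 / 0.00050047 = 0.4749

0.4749


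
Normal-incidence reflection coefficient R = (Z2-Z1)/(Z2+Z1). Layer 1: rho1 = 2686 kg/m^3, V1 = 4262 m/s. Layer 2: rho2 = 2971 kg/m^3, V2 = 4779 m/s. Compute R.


Z1 = 2686 * 4262 = 11447732
Z2 = 2971 * 4779 = 14198409
R = (14198409 - 11447732) / (14198409 + 11447732) = 2750677 / 25646141 = 0.1073

0.1073


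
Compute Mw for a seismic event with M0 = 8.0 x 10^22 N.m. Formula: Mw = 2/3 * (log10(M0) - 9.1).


log10(M0) = log10(8.0 x 10^22) = 22.9031
Mw = 2/3 * (22.9031 - 9.1)
= 2/3 * 13.8031
= 9.2

9.2


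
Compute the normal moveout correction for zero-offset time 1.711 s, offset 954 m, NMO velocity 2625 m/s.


x/Vnmo = 954/2625 = 0.363429
(x/Vnmo)^2 = 0.13208
t0^2 = 2.927521
sqrt(2.927521 + 0.13208) = 1.749172
dt = 1.749172 - 1.711 = 0.038172

0.038172


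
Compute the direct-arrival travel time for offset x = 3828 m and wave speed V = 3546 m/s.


t = x / V
= 3828 / 3546
= 1.0795 s

1.0795


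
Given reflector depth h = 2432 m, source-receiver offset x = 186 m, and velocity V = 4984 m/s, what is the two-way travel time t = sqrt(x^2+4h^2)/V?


x^2 + 4h^2 = 186^2 + 4*2432^2 = 34596 + 23658496 = 23693092
sqrt(23693092) = 4867.555
t = 4867.555 / 4984 = 0.9766 s

0.9766


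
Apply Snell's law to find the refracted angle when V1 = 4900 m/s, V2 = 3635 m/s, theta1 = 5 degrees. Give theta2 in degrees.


sin(theta1) = sin(5 deg) = 0.087156
sin(theta2) = V2/V1 * sin(theta1) = 3635/4900 * 0.087156 = 0.064655
theta2 = arcsin(0.064655) = 3.7071 degrees

3.7071


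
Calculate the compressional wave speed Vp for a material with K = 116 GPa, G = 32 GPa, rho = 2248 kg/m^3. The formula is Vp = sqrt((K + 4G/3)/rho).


First compute the effective modulus:
K + 4G/3 = 116e9 + 4*32e9/3 = 158666666666.67 Pa
Then divide by density:
158666666666.67 / 2248 = 70581257.414 Pa/(kg/m^3)
Take the square root:
Vp = sqrt(70581257.414) = 8401.27 m/s

8401.27


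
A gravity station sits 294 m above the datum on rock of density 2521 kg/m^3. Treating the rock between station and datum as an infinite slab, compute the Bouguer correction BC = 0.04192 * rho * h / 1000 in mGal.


BC = 0.04192 * rho * h / 1000
= 0.04192 * 2521 * 294 / 1000
= 31.07 mGal

31.07


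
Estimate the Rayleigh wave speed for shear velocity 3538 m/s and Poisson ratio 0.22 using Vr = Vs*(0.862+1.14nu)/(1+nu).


Numerator factor = 0.862 + 1.14*0.22 = 1.1128
Denominator = 1 + 0.22 = 1.22
Vr = 3538 * 1.1128 / 1.22 = 3227.12 m/s

3227.12


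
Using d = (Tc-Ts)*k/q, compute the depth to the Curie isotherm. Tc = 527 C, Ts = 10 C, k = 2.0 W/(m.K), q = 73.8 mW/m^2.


T_Curie - T_surf = 527 - 10 = 517 C
Convert q to W/m^2: 73.8 mW/m^2 = 0.0738 W/m^2
d = 517 * 2.0 / 0.0738 = 14010.84 m

14010.84


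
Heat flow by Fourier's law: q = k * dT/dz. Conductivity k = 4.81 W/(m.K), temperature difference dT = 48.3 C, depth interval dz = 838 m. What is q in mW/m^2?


q = k * dT / dz * 1000
= 4.81 * 48.3 / 838 * 1000
= 0.277235 * 1000
= 277.2351 mW/m^2

277.2351


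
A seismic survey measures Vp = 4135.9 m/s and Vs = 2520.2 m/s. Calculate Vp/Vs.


Vp/Vs = 4135.9 / 2520.2
= 1.6411

1.6411


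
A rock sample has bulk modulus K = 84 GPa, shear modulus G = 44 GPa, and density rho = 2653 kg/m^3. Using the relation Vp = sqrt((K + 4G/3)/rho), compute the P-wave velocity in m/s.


First compute the effective modulus:
K + 4G/3 = 84e9 + 4*44e9/3 = 142666666666.67 Pa
Then divide by density:
142666666666.67 / 2653 = 53775599.9497 Pa/(kg/m^3)
Take the square root:
Vp = sqrt(53775599.9497) = 7333.18 m/s

7333.18


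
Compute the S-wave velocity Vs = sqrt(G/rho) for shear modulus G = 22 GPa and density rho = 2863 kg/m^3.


Convert G to Pa: G = 22e9 Pa
Compute G/rho = 22e9 / 2863 = 7684247.293
Vs = sqrt(7684247.293) = 2772.05 m/s

2772.05


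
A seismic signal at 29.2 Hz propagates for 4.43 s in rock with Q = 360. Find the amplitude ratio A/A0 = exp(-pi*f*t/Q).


pi*f*t/Q = pi*29.2*4.43/360 = 1.128844
A/A0 = exp(-1.128844) = 0.323407

0.323407


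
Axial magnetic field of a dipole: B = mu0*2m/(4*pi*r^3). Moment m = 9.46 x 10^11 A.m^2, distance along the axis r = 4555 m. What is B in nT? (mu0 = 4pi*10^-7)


m = 9.46 x 10^11 = 946000000000 A.m^2
2m = 1892000000000 A.m^2
r^3 = 4555^3 = 94507253875
B = (4pi*10^-7) * 1892000000000 / (4*pi * 94507253875) * 1e9
= 2377557.320237 / 1187613177938.58 * 1e9
= 2001.9627 nT

2001.9627


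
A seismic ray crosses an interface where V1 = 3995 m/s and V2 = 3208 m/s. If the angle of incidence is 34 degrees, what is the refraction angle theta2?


sin(theta1) = sin(34 deg) = 0.559193
sin(theta2) = V2/V1 * sin(theta1) = 3208/3995 * 0.559193 = 0.449034
theta2 = arcsin(0.449034) = 26.6817 degrees

26.6817


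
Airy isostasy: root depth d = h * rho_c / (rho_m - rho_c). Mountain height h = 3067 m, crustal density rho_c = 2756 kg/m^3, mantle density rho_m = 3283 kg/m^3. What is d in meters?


rho_m - rho_c = 3283 - 2756 = 527
d = 3067 * 2756 / 527
= 8452652 / 527
= 16039.19 m

16039.19


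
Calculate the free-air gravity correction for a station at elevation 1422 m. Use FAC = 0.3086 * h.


FAC = 0.3086 * h
= 0.3086 * 1422
= 438.8292 mGal

438.8292


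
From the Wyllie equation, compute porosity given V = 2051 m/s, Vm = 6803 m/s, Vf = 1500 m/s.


1/V - 1/Vm = 1/2051 - 1/6803 = 0.00034057
1/Vf - 1/Vm = 1/1500 - 1/6803 = 0.00051967
phi = 0.00034057 / 0.00051967 = 0.6554

0.6554


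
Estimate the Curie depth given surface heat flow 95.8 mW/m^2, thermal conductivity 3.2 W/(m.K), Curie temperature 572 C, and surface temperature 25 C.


T_Curie - T_surf = 572 - 25 = 547 C
Convert q to W/m^2: 95.8 mW/m^2 = 0.0958 W/m^2
d = 547 * 3.2 / 0.0958 = 18271.4 m

18271.4


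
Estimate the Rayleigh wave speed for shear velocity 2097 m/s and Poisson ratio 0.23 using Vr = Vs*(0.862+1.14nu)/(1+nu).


Numerator factor = 0.862 + 1.14*0.23 = 1.1242
Denominator = 1 + 0.23 = 1.23
Vr = 2097 * 1.1242 / 1.23 = 1916.62 m/s

1916.62


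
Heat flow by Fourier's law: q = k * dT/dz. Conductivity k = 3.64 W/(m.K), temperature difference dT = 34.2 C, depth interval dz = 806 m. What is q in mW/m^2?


q = k * dT / dz * 1000
= 3.64 * 34.2 / 806 * 1000
= 0.154452 * 1000
= 154.4516 mW/m^2

154.4516


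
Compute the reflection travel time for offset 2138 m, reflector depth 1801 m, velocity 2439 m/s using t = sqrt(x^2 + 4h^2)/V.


x^2 + 4h^2 = 2138^2 + 4*1801^2 = 4571044 + 12974404 = 17545448
sqrt(17545448) = 4188.7287
t = 4188.7287 / 2439 = 1.7174 s

1.7174


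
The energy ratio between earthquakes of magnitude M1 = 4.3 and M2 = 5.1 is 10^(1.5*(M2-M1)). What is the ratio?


M2 - M1 = 5.1 - 4.3 = 0.8
1.5 * 0.8 = 1.2
ratio = 10^1.2 = 15.85

15.85


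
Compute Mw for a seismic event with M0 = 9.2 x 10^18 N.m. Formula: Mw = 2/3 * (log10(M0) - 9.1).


log10(M0) = log10(9.2 x 10^18) = 18.9638
Mw = 2/3 * (18.9638 - 9.1)
= 2/3 * 9.8638
= 6.58

6.58


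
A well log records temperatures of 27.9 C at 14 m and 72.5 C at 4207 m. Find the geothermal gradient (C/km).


dT = 72.5 - 27.9 = 44.6 C
dz = 4207 - 14 = 4193 m
gradient = dT/dz * 1000 = 44.6/4193 * 1000 = 10.6368 C/km

10.6368


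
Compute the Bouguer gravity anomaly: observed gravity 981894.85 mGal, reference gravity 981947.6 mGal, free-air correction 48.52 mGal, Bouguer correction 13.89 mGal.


BA = g_obs - g_ref + FAC - BC
= 981894.85 - 981947.6 + 48.52 - 13.89
= -18.12 mGal

-18.12


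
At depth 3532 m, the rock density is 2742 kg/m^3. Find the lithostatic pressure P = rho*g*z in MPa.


P = rho * g * z / 1e6
= 2742 * 9.81 * 3532 / 1e6
= 95007338.64 / 1e6
= 95.0073 MPa

95.0073


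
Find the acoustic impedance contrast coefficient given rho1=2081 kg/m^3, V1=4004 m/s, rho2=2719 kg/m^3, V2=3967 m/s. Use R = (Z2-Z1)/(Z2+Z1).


Z1 = 2081 * 4004 = 8332324
Z2 = 2719 * 3967 = 10786273
R = (10786273 - 8332324) / (10786273 + 8332324) = 2453949 / 19118597 = 0.1284

0.1284


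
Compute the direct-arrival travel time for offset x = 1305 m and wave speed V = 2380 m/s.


t = x / V
= 1305 / 2380
= 0.5483 s

0.5483


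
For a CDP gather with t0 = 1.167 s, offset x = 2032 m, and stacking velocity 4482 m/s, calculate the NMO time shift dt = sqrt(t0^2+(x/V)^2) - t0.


x/Vnmo = 2032/4482 = 0.453369
(x/Vnmo)^2 = 0.205543
t0^2 = 1.361889
sqrt(1.361889 + 0.205543) = 1.251971
dt = 1.251971 - 1.167 = 0.084971

0.084971


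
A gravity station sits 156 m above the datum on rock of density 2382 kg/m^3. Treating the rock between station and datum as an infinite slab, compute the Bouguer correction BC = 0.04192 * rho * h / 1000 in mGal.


BC = 0.04192 * rho * h / 1000
= 0.04192 * 2382 * 156 / 1000
= 15.5771 mGal

15.5771


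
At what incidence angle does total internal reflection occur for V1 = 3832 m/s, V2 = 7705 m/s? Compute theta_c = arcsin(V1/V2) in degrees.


V1/V2 = 3832/7705 = 0.497339
theta_c = arcsin(0.497339) = 29.8241 degrees

29.8241


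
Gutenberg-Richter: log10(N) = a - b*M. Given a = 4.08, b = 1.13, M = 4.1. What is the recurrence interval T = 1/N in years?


log10(N) = 4.08 - 1.13*4.1 = -0.553
N = 10^-0.553 = 0.279898
T = 1/N = 1/0.279898 = 3.5727 years

3.5727


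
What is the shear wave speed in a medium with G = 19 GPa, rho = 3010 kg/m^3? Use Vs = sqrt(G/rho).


Convert G to Pa: G = 19e9 Pa
Compute G/rho = 19e9 / 3010 = 6312292.3588
Vs = sqrt(6312292.3588) = 2512.43 m/s

2512.43


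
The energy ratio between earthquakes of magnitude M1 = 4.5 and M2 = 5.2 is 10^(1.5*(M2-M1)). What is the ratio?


M2 - M1 = 5.2 - 4.5 = 0.7
1.5 * 0.7 = 1.05
ratio = 10^1.05 = 11.22

11.22


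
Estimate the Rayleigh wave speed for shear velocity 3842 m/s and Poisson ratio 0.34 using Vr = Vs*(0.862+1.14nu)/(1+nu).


Numerator factor = 0.862 + 1.14*0.34 = 1.2496
Denominator = 1 + 0.34 = 1.34
Vr = 3842 * 1.2496 / 1.34 = 3582.81 m/s

3582.81


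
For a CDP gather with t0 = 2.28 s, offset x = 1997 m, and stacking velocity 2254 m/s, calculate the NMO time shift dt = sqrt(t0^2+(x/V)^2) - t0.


x/Vnmo = 1997/2254 = 0.88598
(x/Vnmo)^2 = 0.784961
t0^2 = 5.1984
sqrt(5.1984 + 0.784961) = 2.446091
dt = 2.446091 - 2.28 = 0.166091

0.166091


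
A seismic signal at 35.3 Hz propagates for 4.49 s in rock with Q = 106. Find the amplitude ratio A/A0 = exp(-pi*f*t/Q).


pi*f*t/Q = pi*35.3*4.49/106 = 4.697481
A/A0 = exp(-4.697481) = 0.009118

0.009118


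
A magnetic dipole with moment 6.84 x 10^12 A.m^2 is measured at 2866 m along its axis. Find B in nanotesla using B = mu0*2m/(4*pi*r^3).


m = 6.84 x 10^12 = 6840000000000 A.m^2
2m = 13680000000000 A.m^2
r^3 = 2866^3 = 23541197896
B = (4pi*10^-7) * 13680000000000 / (4*pi * 23541197896) * 1e9
= 17190795.000443 / 295827417467.11 * 1e9
= 58110.8916 nT

58110.8916


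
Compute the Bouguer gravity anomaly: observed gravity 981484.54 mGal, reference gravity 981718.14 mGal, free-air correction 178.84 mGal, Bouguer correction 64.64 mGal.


BA = g_obs - g_ref + FAC - BC
= 981484.54 - 981718.14 + 178.84 - 64.64
= -119.4 mGal

-119.4


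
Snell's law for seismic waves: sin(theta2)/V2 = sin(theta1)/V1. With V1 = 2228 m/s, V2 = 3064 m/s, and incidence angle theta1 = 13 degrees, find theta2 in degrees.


sin(theta1) = sin(13 deg) = 0.224951
sin(theta2) = V2/V1 * sin(theta1) = 3064/2228 * 0.224951 = 0.309358
theta2 = arcsin(0.309358) = 18.0206 degrees

18.0206


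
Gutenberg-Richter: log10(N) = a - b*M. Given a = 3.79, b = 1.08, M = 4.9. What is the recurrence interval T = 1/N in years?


log10(N) = 3.79 - 1.08*4.9 = -1.502
N = 10^-1.502 = 0.031477
T = 1/N = 1/0.031477 = 31.7687 years

31.7687


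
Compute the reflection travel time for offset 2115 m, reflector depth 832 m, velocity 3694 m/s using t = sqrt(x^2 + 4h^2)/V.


x^2 + 4h^2 = 2115^2 + 4*832^2 = 4473225 + 2768896 = 7242121
sqrt(7242121) = 2691.1189
t = 2691.1189 / 3694 = 0.7285 s

0.7285


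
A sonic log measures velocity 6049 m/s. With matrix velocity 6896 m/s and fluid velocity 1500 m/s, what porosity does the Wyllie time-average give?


1/V - 1/Vm = 1/6049 - 1/6896 = 2.03e-05
1/Vf - 1/Vm = 1/1500 - 1/6896 = 0.00052166
phi = 2.03e-05 / 0.00052166 = 0.0389

0.0389


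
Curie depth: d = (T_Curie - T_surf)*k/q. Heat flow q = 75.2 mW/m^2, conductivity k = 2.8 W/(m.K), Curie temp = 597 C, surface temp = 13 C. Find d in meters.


T_Curie - T_surf = 597 - 13 = 584 C
Convert q to W/m^2: 75.2 mW/m^2 = 0.0752 W/m^2
d = 584 * 2.8 / 0.0752 = 21744.68 m

21744.68


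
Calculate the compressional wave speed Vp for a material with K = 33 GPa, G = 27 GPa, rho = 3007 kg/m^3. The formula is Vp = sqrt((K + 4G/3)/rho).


First compute the effective modulus:
K + 4G/3 = 33e9 + 4*27e9/3 = 69000000000.0 Pa
Then divide by density:
69000000000.0 / 3007 = 22946458.2641 Pa/(kg/m^3)
Take the square root:
Vp = sqrt(22946458.2641) = 4790.25 m/s

4790.25


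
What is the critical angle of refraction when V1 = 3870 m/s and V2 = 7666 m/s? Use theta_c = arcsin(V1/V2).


V1/V2 = 3870/7666 = 0.504827
theta_c = arcsin(0.504827) = 30.3198 degrees

30.3198


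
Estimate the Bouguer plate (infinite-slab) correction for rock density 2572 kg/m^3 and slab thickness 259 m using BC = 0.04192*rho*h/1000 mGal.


BC = 0.04192 * rho * h / 1000
= 0.04192 * 2572 * 259 / 1000
= 27.9249 mGal

27.9249


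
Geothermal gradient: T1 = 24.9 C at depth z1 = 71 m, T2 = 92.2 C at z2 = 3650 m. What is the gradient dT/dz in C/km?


dT = 92.2 - 24.9 = 67.3 C
dz = 3650 - 71 = 3579 m
gradient = dT/dz * 1000 = 67.3/3579 * 1000 = 18.8041 C/km

18.8041


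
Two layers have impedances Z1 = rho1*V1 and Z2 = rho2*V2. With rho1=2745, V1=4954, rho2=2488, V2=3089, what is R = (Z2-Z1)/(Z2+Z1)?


Z1 = 2745 * 4954 = 13598730
Z2 = 2488 * 3089 = 7685432
R = (7685432 - 13598730) / (7685432 + 13598730) = -5913298 / 21284162 = -0.2778

-0.2778


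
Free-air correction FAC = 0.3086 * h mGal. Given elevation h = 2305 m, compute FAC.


FAC = 0.3086 * h
= 0.3086 * 2305
= 711.323 mGal

711.323


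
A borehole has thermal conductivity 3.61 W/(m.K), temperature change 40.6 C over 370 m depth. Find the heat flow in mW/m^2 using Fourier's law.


q = k * dT / dz * 1000
= 3.61 * 40.6 / 370 * 1000
= 0.396124 * 1000
= 396.1243 mW/m^2

396.1243


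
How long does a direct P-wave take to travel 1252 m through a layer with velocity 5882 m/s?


t = x / V
= 1252 / 5882
= 0.2129 s

0.2129


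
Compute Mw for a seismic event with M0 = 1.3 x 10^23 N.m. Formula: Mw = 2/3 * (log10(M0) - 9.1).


log10(M0) = log10(1.3 x 10^23) = 23.1139
Mw = 2/3 * (23.1139 - 9.1)
= 2/3 * 14.0139
= 9.34

9.34


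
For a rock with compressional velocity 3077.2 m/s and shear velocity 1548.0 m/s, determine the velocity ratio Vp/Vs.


Vp/Vs = 3077.2 / 1548.0
= 1.9879

1.9879


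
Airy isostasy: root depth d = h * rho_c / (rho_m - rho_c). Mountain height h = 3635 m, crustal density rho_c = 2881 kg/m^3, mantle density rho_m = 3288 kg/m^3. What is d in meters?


rho_m - rho_c = 3288 - 2881 = 407
d = 3635 * 2881 / 407
= 10472435 / 407
= 25730.8 m

25730.8


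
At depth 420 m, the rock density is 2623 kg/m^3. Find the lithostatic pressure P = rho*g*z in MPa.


P = rho * g * z / 1e6
= 2623 * 9.81 * 420 / 1e6
= 10807284.6 / 1e6
= 10.8073 MPa

10.8073


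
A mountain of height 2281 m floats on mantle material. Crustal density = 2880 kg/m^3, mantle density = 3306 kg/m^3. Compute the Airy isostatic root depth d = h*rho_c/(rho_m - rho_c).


rho_m - rho_c = 3306 - 2880 = 426
d = 2281 * 2880 / 426
= 6569280 / 426
= 15420.85 m

15420.85


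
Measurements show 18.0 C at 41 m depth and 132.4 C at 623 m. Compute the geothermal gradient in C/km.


dT = 132.4 - 18.0 = 114.4 C
dz = 623 - 41 = 582 m
gradient = dT/dz * 1000 = 114.4/582 * 1000 = 196.5636 C/km

196.5636


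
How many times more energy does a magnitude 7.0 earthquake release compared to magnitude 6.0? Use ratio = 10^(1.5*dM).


M2 - M1 = 7.0 - 6.0 = 1.0
1.5 * 1.0 = 1.5
ratio = 10^1.5 = 31.62

31.62


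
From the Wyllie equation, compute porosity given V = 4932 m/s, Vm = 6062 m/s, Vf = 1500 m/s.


1/V - 1/Vm = 1/4932 - 1/6062 = 3.78e-05
1/Vf - 1/Vm = 1/1500 - 1/6062 = 0.0005017
phi = 3.78e-05 / 0.0005017 = 0.0753

0.0753


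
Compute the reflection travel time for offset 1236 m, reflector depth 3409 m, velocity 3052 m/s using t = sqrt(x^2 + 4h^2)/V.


x^2 + 4h^2 = 1236^2 + 4*3409^2 = 1527696 + 46485124 = 48012820
sqrt(48012820) = 6929.1284
t = 6929.1284 / 3052 = 2.2704 s

2.2704


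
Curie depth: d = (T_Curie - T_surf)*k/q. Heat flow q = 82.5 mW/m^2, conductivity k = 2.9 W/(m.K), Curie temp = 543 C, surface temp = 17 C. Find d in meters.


T_Curie - T_surf = 543 - 17 = 526 C
Convert q to W/m^2: 82.5 mW/m^2 = 0.0825 W/m^2
d = 526 * 2.9 / 0.0825 = 18489.7 m

18489.7


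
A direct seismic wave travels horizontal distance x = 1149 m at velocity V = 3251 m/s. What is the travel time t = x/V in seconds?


t = x / V
= 1149 / 3251
= 0.3534 s

0.3534


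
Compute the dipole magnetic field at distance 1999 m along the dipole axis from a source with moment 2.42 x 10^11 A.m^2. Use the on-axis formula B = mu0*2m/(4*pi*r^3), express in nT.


m = 2.42 x 10^11 = 242000000000 A.m^2
2m = 484000000000 A.m^2
r^3 = 1999^3 = 7988005999
B = (4pi*10^-7) * 484000000000 / (4*pi * 7988005999) * 1e9
= 608212.337735 / 100380243853.16 * 1e9
= 6059.0841 nT

6059.0841


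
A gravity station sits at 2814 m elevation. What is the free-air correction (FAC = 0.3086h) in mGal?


FAC = 0.3086 * h
= 0.3086 * 2814
= 868.4004 mGal

868.4004


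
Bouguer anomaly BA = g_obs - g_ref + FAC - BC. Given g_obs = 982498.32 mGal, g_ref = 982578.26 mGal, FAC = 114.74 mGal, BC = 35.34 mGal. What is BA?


BA = g_obs - g_ref + FAC - BC
= 982498.32 - 982578.26 + 114.74 - 35.34
= -0.54 mGal

-0.54


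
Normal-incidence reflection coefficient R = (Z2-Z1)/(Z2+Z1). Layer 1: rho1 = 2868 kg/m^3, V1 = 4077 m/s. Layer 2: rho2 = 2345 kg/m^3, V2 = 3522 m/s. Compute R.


Z1 = 2868 * 4077 = 11692836
Z2 = 2345 * 3522 = 8259090
R = (8259090 - 11692836) / (8259090 + 11692836) = -3433746 / 19951926 = -0.1721

-0.1721


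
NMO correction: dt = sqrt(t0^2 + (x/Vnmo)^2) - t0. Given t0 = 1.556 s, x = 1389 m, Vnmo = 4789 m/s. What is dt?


x/Vnmo = 1389/4789 = 0.29004
(x/Vnmo)^2 = 0.084123
t0^2 = 2.421136
sqrt(2.421136 + 0.084123) = 1.582801
dt = 1.582801 - 1.556 = 0.026801

0.026801


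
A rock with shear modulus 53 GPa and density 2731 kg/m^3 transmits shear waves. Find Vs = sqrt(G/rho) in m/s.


Convert G to Pa: G = 53e9 Pa
Compute G/rho = 53e9 / 2731 = 19406810.6921
Vs = sqrt(19406810.6921) = 4405.32 m/s

4405.32


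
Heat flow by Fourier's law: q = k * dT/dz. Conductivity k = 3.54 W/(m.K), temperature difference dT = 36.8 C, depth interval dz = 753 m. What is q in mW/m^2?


q = k * dT / dz * 1000
= 3.54 * 36.8 / 753 * 1000
= 0.173004 * 1000
= 173.004 mW/m^2

173.004


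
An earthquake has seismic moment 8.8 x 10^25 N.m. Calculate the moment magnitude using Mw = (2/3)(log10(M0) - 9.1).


log10(M0) = log10(8.8 x 10^25) = 25.9445
Mw = 2/3 * (25.9445 - 9.1)
= 2/3 * 16.8445
= 11.23

11.23


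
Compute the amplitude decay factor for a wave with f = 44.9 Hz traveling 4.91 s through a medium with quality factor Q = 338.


pi*f*t/Q = pi*44.9*4.91/338 = 2.04909
A/A0 = exp(-2.04909) = 0.128852

0.128852


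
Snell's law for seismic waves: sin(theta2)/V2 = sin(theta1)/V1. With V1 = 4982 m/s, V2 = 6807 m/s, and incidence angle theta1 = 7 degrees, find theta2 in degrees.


sin(theta1) = sin(7 deg) = 0.121869
sin(theta2) = V2/V1 * sin(theta1) = 6807/4982 * 0.121869 = 0.166512
theta2 = arcsin(0.166512) = 9.5851 degrees

9.5851


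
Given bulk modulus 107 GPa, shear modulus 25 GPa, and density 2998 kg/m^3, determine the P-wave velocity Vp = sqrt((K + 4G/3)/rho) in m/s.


First compute the effective modulus:
K + 4G/3 = 107e9 + 4*25e9/3 = 140333333333.33 Pa
Then divide by density:
140333333333.33 / 2998 = 46808983.767 Pa/(kg/m^3)
Take the square root:
Vp = sqrt(46808983.767) = 6841.71 m/s

6841.71


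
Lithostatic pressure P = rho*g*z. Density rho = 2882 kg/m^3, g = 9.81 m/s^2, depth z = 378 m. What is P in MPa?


P = rho * g * z / 1e6
= 2882 * 9.81 * 378 / 1e6
= 10686974.76 / 1e6
= 10.687 MPa

10.687


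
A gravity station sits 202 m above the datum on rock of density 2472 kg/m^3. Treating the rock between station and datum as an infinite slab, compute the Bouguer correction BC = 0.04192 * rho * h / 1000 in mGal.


BC = 0.04192 * rho * h / 1000
= 0.04192 * 2472 * 202 / 1000
= 20.9325 mGal

20.9325


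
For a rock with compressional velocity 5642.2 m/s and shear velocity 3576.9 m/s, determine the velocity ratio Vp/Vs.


Vp/Vs = 5642.2 / 3576.9
= 1.5774

1.5774


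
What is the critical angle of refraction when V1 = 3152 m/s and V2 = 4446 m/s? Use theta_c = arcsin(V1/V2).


V1/V2 = 3152/4446 = 0.708952
theta_c = arcsin(0.708952) = 45.1497 degrees

45.1497


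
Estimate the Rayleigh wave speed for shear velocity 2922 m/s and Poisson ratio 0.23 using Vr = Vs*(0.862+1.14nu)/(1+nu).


Numerator factor = 0.862 + 1.14*0.23 = 1.1242
Denominator = 1 + 0.23 = 1.23
Vr = 2922 * 1.1242 / 1.23 = 2670.66 m/s

2670.66


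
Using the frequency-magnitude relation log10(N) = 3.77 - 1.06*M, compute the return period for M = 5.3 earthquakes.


log10(N) = 3.77 - 1.06*5.3 = -1.848
N = 10^-1.848 = 0.014191
T = 1/N = 1/0.014191 = 70.4693 years

70.4693


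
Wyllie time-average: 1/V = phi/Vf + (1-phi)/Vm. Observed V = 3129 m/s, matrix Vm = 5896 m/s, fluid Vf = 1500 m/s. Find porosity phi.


1/V - 1/Vm = 1/3129 - 1/5896 = 0.00014998
1/Vf - 1/Vm = 1/1500 - 1/5896 = 0.00049706
phi = 0.00014998 / 0.00049706 = 0.3017

0.3017


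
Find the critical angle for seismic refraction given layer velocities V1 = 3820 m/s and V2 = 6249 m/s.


V1/V2 = 3820/6249 = 0.611298
theta_c = arcsin(0.611298) = 37.6834 degrees

37.6834


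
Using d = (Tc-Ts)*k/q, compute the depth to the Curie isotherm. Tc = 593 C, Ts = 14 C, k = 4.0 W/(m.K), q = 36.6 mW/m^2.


T_Curie - T_surf = 593 - 14 = 579 C
Convert q to W/m^2: 36.6 mW/m^2 = 0.0366 W/m^2
d = 579 * 4.0 / 0.0366 = 63278.69 m

63278.69


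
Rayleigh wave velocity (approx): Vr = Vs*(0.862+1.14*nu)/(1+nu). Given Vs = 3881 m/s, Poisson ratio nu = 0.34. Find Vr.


Numerator factor = 0.862 + 1.14*0.34 = 1.2496
Denominator = 1 + 0.34 = 1.34
Vr = 3881 * 1.2496 / 1.34 = 3619.18 m/s

3619.18


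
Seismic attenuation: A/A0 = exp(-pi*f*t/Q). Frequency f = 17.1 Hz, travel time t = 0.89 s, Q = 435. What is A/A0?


pi*f*t/Q = pi*17.1*0.89/435 = 0.109912
A/A0 = exp(-0.109912) = 0.895913

0.895913


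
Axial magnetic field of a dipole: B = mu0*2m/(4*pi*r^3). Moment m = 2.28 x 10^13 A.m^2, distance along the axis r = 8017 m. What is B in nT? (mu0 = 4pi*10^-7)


m = 2.28 x 10^13 = 22800000000000 A.m^2
2m = 45600000000000 A.m^2
r^3 = 8017^3 = 515270940913
B = (4pi*10^-7) * 45600000000000 / (4*pi * 515270940913) * 1e9
= 57302650.001478 / 6475085610322.32 * 1e9
= 8849.7131 nT

8849.7131


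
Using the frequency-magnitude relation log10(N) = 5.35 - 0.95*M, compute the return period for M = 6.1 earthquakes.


log10(N) = 5.35 - 0.95*6.1 = -0.445
N = 10^-0.445 = 0.358922
T = 1/N = 1/0.358922 = 2.7861 years

2.7861


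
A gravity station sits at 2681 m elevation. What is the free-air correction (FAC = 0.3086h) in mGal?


FAC = 0.3086 * h
= 0.3086 * 2681
= 827.3566 mGal

827.3566


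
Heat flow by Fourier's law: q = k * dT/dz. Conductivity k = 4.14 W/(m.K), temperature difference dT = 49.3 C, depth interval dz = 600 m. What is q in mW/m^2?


q = k * dT / dz * 1000
= 4.14 * 49.3 / 600 * 1000
= 0.34017 * 1000
= 340.17 mW/m^2

340.17


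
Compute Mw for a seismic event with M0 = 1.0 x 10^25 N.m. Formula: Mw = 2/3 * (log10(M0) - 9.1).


log10(M0) = log10(1.0 x 10^25) = 25.0
Mw = 2/3 * (25.0 - 9.1)
= 2/3 * 15.9
= 10.6

10.6


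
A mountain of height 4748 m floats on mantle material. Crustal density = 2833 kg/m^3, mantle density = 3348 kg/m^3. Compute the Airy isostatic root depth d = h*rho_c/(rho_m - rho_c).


rho_m - rho_c = 3348 - 2833 = 515
d = 4748 * 2833 / 515
= 13451084 / 515
= 26118.61 m

26118.61


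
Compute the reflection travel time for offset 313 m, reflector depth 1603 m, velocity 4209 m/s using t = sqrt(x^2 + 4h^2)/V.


x^2 + 4h^2 = 313^2 + 4*1603^2 = 97969 + 10278436 = 10376405
sqrt(10376405) = 3221.2428
t = 3221.2428 / 4209 = 0.7653 s

0.7653
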